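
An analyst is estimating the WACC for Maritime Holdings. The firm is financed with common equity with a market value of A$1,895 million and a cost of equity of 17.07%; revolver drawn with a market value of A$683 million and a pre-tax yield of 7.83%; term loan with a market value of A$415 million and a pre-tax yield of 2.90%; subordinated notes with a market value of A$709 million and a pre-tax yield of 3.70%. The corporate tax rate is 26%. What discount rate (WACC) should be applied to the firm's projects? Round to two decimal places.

10.57%

Total capital V = 1895 + 683 + 415 + 709 = 3702.
Equity: weight = 1895/3702 = 0.5119; cost = 17.07%.
Revolver drawn: weight = 683/3702 = 0.1845; after-tax cost = 7.83% × (1 − 26%) = 5.7942%.
Term loan: weight = 415/3702 = 0.1121; after-tax cost = 2.9% × (1 − 26%) = 2.1460%.
Subordinated notes: weight = 709/3702 = 0.1915; after-tax cost = 3.7% × (1 − 26%) = 2.7380%.
WACC = 0.5119 × 17.0700% + 0.1845 × 5.7942% + 0.1121 × 2.1460% + 0.1915 × 2.7380% = 10.5718%.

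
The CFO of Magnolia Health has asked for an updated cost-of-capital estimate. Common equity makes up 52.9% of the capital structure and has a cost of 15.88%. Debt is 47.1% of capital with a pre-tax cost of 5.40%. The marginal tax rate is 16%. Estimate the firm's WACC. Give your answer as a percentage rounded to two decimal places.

After-tax cost of debt = 5.4% × (1 − 16%) = 4.5360%.
WACC = 0.529 × 15.8800% + 0.471 × 4.5360% = 10.5370%.

10.54%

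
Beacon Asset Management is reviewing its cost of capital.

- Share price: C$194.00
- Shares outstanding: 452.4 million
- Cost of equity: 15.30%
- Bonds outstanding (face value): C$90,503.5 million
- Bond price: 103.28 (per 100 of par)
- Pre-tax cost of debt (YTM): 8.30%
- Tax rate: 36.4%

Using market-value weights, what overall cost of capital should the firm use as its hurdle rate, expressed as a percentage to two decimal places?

Market value of equity E = 194.0 × 452.4m = 87765.6m. Market value of debt D = 90503.5m × 103.28/100 = 93472.0148m.
Total capital V = 87765.6 + 93472.0148 = 181237.6148.
Equity: weight = 87765.6/181237.6148 = 0.4843; cost = 15.3%.
Bonds outstanding: weight = 93472.0148/181237.6148 = 0.5157; after-tax cost = 8.3% × (1 − 36.4%) = 5.2788%.
WACC = 0.4843 × 15.3000% + 0.5157 × 5.2788% = 10.1316%.

10.13%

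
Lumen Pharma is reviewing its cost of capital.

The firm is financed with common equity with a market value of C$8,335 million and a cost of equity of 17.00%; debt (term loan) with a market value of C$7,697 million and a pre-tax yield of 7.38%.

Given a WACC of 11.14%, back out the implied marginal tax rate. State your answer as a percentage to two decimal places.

35.04%

Total capital V = 8335 + 7697 = 16032.
Equity weight = 8335/16032 = 0.5199.
Term loan weight = 7697/16032 = 0.4801.
Equity contribution = 0.5199 × 17% = 8.8383%.
Debt contribution must be 11.14% − 8.8383% = 2.3017%.
0.4801 × 7.38% × (1 − T) = 2.3017%  ⇒  (1 − T) = 0.6496.
T = 35.0370%.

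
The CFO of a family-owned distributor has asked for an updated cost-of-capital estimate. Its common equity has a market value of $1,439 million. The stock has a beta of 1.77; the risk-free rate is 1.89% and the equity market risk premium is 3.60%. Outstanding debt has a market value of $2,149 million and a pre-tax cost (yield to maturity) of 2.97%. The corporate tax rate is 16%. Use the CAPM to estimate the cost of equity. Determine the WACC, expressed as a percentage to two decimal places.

Cost of equity via CAPM: Re = 1.89% + 1.77 × 3.6% = 8.2620%.
Total capital V = 1439 + 2149 = 3588.
Equity: weight = 1439/3588 = 0.4011; cost = 8.262%.
Debt: weight = 2149/3588 = 0.5989; after-tax cost = 2.97% × (1 − 16%) = 2.4948%.
WACC = 0.4011 × 8.2620% + 0.5989 × 2.4948% = 4.8078%.

4.81%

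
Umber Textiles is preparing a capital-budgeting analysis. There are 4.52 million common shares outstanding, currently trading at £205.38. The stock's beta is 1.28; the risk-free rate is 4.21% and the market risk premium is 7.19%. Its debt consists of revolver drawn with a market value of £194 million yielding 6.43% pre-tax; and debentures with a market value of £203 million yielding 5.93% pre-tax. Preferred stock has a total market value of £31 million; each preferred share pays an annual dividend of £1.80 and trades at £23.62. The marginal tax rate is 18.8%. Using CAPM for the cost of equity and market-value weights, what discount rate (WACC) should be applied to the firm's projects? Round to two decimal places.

Cost of equity via CAPM: Re = 4.21% + 1.28 × 7.19% = 13.4132%.
Cost of preferred: Rp = 1.8 / 23.62 = 7.6207%.
Market value of equity E = 205.38 × 4.52m = 928.3176m.
Total capital V = 928.3176 + 31 + 194 + 203 = 1356.3176.
Equity: weight = 928.3176/1356.3176 = 0.6844; cost = 13.4132%.
Preferred: weight = 31/1356.3176 = 0.0229; cost = 7.6207%.
Revolver drawn: weight = 194/1356.3176 = 0.1430; after-tax cost = 6.43% × (1 − 18.8%) = 5.2212%.
Debentures: weight = 203/1356.3176 = 0.1497; after-tax cost = 5.93% × (1 − 18.8%) = 4.8152%.
WACC = 0.6844 × 13.4132% + 0.0229 × 7.6207% + 0.1430 × 5.2212% + 0.1497 × 4.8152% = 10.8222%.

10.82%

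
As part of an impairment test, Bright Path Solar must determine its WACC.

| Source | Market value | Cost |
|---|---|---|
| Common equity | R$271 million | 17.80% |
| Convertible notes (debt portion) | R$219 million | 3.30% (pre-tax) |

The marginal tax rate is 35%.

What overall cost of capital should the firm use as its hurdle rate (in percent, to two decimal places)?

Total capital V = 271 + 219 = 490.
Equity: weight = 271/490 = 0.5531; cost = 17.8%.
Convertible notes (debt portion): weight = 219/490 = 0.4469; after-tax cost = 3.3% × (1 − 35%) = 2.1450%.
WACC = 0.5531 × 17.8000% + 0.4469 × 2.1450% = 10.8032%.

10.80%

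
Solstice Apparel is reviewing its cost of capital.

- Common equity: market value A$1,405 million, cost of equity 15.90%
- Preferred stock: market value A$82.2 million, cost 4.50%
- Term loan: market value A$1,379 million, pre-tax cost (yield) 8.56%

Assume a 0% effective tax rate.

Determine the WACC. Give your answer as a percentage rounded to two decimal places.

12.04%

Total capital V = 1405 + 82.2 + 1379 = 2866.2.
Equity: weight = 1405/2866.2 = 0.4902; cost = 15.9%.
Preferred: weight = 82.2/2866.2 = 0.0287; cost = 4.5%.
Term loan: weight = 1379/2866.2 = 0.4811; after-tax cost = 8.56% × (1 − 0%) = 8.5600%.
WACC = 0.4902 × 15.9000% + 0.0287 × 4.5000% + 0.4811 × 8.5600% = 12.0416%.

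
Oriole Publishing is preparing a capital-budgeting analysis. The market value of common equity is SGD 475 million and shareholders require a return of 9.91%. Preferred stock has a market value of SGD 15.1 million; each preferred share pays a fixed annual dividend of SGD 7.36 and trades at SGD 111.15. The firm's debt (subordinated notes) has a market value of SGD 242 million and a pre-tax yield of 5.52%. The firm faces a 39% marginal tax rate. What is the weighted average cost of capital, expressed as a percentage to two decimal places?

7.68%

Cost of preferred: Rp = 7.36 / 111.15 = 6.6217%.
Total capital V = 475 + 15.1 + 242 = 732.1.
Equity: weight = 475/732.1 = 0.6488; cost = 9.91%.
Preferred: weight = 15.1/732.1 = 0.0206; cost = 6.6217%.
Subordinated notes: weight = 242/732.1 = 0.3306; after-tax cost = 5.52% × (1 − 39%) = 3.3672%.
WACC = 0.6488 × 9.9100% + 0.0206 × 6.6217% + 0.3306 × 3.3672% = 7.6794%.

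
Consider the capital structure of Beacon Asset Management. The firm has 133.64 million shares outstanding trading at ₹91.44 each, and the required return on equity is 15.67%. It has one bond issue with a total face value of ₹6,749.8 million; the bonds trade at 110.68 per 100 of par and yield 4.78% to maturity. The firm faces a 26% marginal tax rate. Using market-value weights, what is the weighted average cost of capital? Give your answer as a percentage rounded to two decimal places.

Market value of equity E = 91.44 × 133.64m = 12220.0416m. Market value of debt D = 6749.8m × 110.68/100 = 7470.67864m.
Total capital V = 12220.0416 + 7470.67864 = 19690.72024.
Equity: weight = 12220.0416/19690.72024 = 0.6206; cost = 15.67%.
Bonds outstanding: weight = 7470.67864/19690.72024 = 0.3794; after-tax cost = 4.78% × (1 − 26%) = 3.5372%.
WACC = 0.6206 × 15.6700% + 0.3794 × 3.5372% = 11.0668%.

11.07%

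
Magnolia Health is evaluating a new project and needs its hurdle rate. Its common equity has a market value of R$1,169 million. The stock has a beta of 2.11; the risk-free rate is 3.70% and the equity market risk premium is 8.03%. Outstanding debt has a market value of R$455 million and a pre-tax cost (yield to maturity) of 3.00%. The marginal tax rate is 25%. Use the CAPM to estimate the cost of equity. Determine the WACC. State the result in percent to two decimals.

Cost of equity via CAPM: Re = 3.7% + 2.11 × 8.03% = 20.6433%.
Total capital V = 1169 + 455 = 1624.
Equity: weight = 1169/1624 = 0.7198; cost = 20.6433%.
Debt: weight = 455/1624 = 0.2802; after-tax cost = 3% × (1 − 25%) = 2.2500%.
WACC = 0.7198 × 20.6433% + 0.2802 × 2.2500% = 15.4900%.

15.49%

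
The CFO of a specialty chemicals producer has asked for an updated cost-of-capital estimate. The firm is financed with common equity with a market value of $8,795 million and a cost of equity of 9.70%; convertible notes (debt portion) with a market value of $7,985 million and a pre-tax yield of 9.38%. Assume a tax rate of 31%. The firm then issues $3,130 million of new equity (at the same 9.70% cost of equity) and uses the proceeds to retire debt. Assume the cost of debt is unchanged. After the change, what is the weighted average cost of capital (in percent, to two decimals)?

8.77%

After the change:
Total capital V = 11925 + 4855 = 16780.
Equity: weight = 11925/16780 = 0.7107; cost = 9.7%.
Convertible notes (debt portion): weight = 4855/16780 = 0.2893; after-tax cost = 9.38% × (1 − 31%) = 6.4722%.
WACC = 0.7107 × 9.7000% + 0.2893 × 6.4722% = 8.7661%.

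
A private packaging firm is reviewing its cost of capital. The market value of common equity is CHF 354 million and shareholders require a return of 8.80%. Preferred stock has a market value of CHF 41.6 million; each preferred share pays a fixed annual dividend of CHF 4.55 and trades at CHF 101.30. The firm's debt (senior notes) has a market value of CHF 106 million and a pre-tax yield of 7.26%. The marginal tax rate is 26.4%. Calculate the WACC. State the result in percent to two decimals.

Cost of preferred: Rp = 4.55 / 101.3 = 4.4916%.
Total capital V = 354 + 41.6 + 106 = 501.6.
Equity: weight = 354/501.6 = 0.7057; cost = 8.8%.
Preferred: weight = 41.6/501.6 = 0.0829; cost = 4.4916%.
Senior notes: weight = 106/501.6 = 0.2113; after-tax cost = 7.26% × (1 − 26.4%) = 5.3434%.
WACC = 0.7057 × 8.8000% + 0.0829 × 4.4916% + 0.2113 × 5.3434% = 7.7122%.

7.71%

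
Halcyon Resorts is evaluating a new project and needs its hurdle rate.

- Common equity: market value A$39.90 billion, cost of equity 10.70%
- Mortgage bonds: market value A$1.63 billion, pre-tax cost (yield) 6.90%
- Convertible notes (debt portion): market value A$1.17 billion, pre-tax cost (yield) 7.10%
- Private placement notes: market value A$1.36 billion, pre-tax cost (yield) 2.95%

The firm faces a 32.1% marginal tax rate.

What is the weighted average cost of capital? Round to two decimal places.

10.05%

Total capital V = 39.9 + 1.63 + 1.17 + 1.36 = 44.06.
Equity: weight = 39.9/44.06 = 0.9056; cost = 10.7%.
Mortgage bonds: weight = 1.63/44.06 = 0.0370; after-tax cost = 6.9% × (1 − 32.1%) = 4.6851%.
Convertible notes (debt portion): weight = 1.17/44.06 = 0.0266; after-tax cost = 7.1% × (1 − 32.1%) = 4.8209%.
Private placement notes: weight = 1.36/44.06 = 0.0309; after-tax cost = 2.95% × (1 − 32.1%) = 2.0031%.
WACC = 0.9056 × 10.7000% + 0.0370 × 4.6851% + 0.0266 × 4.8209% + 0.0309 × 2.0031% = 10.0529%.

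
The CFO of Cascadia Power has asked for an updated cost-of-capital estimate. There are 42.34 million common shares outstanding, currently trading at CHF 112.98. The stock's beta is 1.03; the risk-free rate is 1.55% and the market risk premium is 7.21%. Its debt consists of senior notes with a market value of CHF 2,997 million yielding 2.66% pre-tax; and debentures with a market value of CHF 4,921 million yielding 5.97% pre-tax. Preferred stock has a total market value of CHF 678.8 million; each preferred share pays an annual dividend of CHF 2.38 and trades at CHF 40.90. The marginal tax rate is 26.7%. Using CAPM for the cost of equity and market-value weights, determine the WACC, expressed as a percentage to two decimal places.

Cost of equity via CAPM: Re = 1.55% + 1.03 × 7.21% = 8.9763%.
Cost of preferred: Rp = 2.38 / 40.9 = 5.8191%.
Market value of equity E = 112.98 × 42.34m = 4783.5732m.
Total capital V = 4783.5732 + 678.8 + 2997 + 4921 = 13380.3732.
Equity: weight = 4783.5732/13380.3732 = 0.3575; cost = 8.9763%.
Preferred: weight = 678.8/13380.3732 = 0.0507; cost = 5.8191%.
Senior notes: weight = 2997/13380.3732 = 0.2240; after-tax cost = 2.66% × (1 − 26.7%) = 1.9498%.
Debentures: weight = 4921/13380.3732 = 0.3678; after-tax cost = 5.97% × (1 − 26.7%) = 4.3760%.
WACC = 0.3575 × 8.9763% + 0.0507 × 5.8191% + 0.2240 × 1.9498% + 0.3678 × 4.3760% = 5.5504%.

5.55%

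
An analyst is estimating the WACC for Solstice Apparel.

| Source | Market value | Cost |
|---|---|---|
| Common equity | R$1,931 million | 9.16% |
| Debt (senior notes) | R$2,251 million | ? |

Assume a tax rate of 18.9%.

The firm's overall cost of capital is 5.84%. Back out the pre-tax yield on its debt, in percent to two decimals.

3.69%

Total capital V = 1931 + 2251 = 4182.
Equity weight = 1931/4182 = 0.4617.
Senior notes weight = 2251/4182 = 0.5383.
Equity contribution = 0.4617 × 9.16% = 4.2295%.
Remaining for debt = 5.84% − 4.2295% = 1.6105%.
Rd × (1 − 18.9%) × 0.5383 = 1.6105%  ⇒  Rd = 3.6892%.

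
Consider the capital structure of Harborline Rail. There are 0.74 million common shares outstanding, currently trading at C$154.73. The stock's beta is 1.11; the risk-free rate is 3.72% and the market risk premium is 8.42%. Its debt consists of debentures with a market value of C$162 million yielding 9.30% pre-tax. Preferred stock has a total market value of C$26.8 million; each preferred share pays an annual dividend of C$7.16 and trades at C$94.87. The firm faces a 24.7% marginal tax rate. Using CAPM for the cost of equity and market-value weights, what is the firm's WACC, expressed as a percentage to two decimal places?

9.34%

Cost of equity via CAPM: Re = 3.72% + 1.11 × 8.42% = 13.0662%.
Cost of preferred: Rp = 7.16 / 94.87 = 7.5472%.
Market value of equity E = 154.73 × 0.74m = 114.5002m.
Total capital V = 114.5002 + 26.8 + 162 = 303.3002.
Equity: weight = 114.5002/303.3002 = 0.3775; cost = 13.0662%.
Preferred: weight = 26.8/303.3002 = 0.0884; cost = 7.5472%.
Debentures: weight = 162/303.3002 = 0.5341; after-tax cost = 9.3% × (1 − 24.7%) = 7.0029%.
WACC = 0.3775 × 13.0662% + 0.0884 × 7.5472% + 0.5341 × 7.0029% = 9.3400%.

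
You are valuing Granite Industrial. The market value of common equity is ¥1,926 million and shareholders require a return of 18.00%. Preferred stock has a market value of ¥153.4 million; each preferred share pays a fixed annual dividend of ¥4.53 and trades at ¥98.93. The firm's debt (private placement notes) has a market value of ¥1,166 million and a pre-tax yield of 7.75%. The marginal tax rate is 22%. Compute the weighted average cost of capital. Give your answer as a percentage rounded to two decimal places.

Cost of preferred: Rp = 4.53 / 98.93 = 4.5790%.
Total capital V = 1926 + 153.4 + 1166 = 3245.4.
Equity: weight = 1926/3245.4 = 0.5935; cost = 18%.
Preferred: weight = 153.4/3245.4 = 0.0473; cost = 4.579%.
Private placement notes: weight = 1166/3245.4 = 0.3593; after-tax cost = 7.75% × (1 − 22%) = 6.0450%.
WACC = 0.5935 × 18.0000% + 0.0473 × 4.5790% + 0.3593 × 6.0450% = 13.0705%.

13.07%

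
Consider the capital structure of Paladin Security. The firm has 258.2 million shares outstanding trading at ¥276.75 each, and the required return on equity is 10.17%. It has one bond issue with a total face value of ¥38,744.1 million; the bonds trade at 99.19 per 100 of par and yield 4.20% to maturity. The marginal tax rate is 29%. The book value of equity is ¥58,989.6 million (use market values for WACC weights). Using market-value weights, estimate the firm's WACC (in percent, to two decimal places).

7.66%

Market value of equity E = 276.75 × 258.2m = 71456.85m. Market value of debt D = 38744.1m × 99.19/100 = 38430.27279m.
Total capital V = 71456.85 + 38430.27279 = 109887.12279.
Equity: weight = 71456.85/109887.12279 = 0.6503; cost = 10.17%.
Bonds outstanding: weight = 38430.27279/109887.12279 = 0.3497; after-tax cost = 4.2% × (1 − 29%) = 2.9820%.
WACC = 0.6503 × 10.1700% + 0.3497 × 2.9820% = 7.6562%.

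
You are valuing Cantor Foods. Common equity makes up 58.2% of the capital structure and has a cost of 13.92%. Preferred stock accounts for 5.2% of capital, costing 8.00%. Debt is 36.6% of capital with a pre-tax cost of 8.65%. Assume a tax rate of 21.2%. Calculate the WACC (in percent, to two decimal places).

11.01%

After-tax cost of debt = 8.65% × (1 − 21.2%) = 6.8162%.
WACC = 0.582 × 13.9200% + 0.052 × 8.0000% + 0.366 × 6.8162% = 11.0122%.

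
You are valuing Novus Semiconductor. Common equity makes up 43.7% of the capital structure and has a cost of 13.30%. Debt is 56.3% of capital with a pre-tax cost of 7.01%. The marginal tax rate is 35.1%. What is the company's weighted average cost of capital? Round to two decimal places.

After-tax cost of debt = 7.01% × (1 − 35.1%) = 4.5495%.
WACC = 0.437 × 13.3000% + 0.563 × 4.5495% = 8.3735%.

8.37%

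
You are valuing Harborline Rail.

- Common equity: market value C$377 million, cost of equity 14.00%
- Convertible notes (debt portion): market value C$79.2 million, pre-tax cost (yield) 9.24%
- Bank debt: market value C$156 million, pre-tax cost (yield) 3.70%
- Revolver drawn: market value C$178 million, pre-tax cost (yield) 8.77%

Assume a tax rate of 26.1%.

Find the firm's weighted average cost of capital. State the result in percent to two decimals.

9.36%

Total capital V = 377 + 79.2 + 156 + 178 = 790.2.
Equity: weight = 377/790.2 = 0.4771; cost = 14%.
Convertible notes (debt portion): weight = 79.2/790.2 = 0.1002; after-tax cost = 9.24% × (1 − 26.1%) = 6.8284%.
Bank debt: weight = 156/790.2 = 0.1974; after-tax cost = 3.7% × (1 − 26.1%) = 2.7343%.
Revolver drawn: weight = 178/790.2 = 0.2253; after-tax cost = 8.77% × (1 − 26.1%) = 6.4810%.
WACC = 0.4771 × 14.0000% + 0.1002 × 6.8284% + 0.1974 × 2.7343% + 0.2253 × 6.4810% = 9.3634%.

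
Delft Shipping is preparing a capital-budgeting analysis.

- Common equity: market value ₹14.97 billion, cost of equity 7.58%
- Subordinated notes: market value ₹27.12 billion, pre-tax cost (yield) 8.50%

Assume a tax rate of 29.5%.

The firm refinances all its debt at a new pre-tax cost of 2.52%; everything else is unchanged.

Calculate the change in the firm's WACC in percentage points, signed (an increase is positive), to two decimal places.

-2.72 pp

Current WACC:
Total capital V = 14.97 + 27.12 = 42.09.
Equity: weight = 14.97/42.09 = 0.3557; cost = 7.58%.
Subordinated notes: weight = 27.12/42.09 = 0.6443; after-tax cost = 8.5% × (1 − 29.5%) = 5.9925%.
WACC = 0.3557 × 7.5800% + 0.6443 × 5.9925% = 6.5571%.
After the change:
Total capital V = 14.97 + 27.12 = 42.09.
Equity: weight = 14.97/42.09 = 0.3557; cost = 7.58%.
Subordinated notes: weight = 27.12/42.09 = 0.6443; after-tax cost = 2.52% × (1 − 29.5%) = 1.7766%.
WACC = 0.3557 × 7.5800% + 0.6443 × 1.7766% = 3.8407%.
Change in WACC = 3.8407% − 6.5571% = -2.7164 pp.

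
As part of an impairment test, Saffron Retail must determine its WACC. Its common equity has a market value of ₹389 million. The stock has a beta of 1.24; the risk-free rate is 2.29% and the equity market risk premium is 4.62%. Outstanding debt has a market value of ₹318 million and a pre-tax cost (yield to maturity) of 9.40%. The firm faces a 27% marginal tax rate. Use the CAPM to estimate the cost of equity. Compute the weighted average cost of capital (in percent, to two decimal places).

7.50%

Cost of equity via CAPM: Re = 2.29% + 1.24 × 4.62% = 8.0188%.
Total capital V = 389 + 318 = 707.
Equity: weight = 389/707 = 0.5502; cost = 8.0188%.
Debt: weight = 318/707 = 0.4498; after-tax cost = 9.4% × (1 − 27%) = 6.8620%.
WACC = 0.5502 × 8.0188% + 0.4498 × 6.8620% = 7.4985%.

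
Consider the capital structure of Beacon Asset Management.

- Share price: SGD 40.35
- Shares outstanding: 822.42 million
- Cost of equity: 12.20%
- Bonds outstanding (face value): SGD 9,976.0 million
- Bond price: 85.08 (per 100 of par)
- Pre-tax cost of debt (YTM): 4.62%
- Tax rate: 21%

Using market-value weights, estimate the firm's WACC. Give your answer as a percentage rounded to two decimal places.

Market value of equity E = 40.35 × 822.42m = 33184.647m. Market value of debt D = 9976m × 85.08/100 = 8487.5808m.
Total capital V = 33184.647 + 8487.5808 = 41672.2278.
Equity: weight = 33184.647/41672.2278 = 0.7963; cost = 12.2%.
Bonds outstanding: weight = 8487.5808/41672.2278 = 0.2037; after-tax cost = 4.62% × (1 − 21%) = 3.6498%.
WACC = 0.7963 × 12.2000% + 0.2037 × 3.6498% = 10.4585%.

10.46%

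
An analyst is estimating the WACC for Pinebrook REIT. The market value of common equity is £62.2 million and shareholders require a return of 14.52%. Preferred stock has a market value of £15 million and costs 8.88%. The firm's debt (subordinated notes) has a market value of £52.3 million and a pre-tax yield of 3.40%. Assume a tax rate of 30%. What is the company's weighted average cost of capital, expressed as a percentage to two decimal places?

Total capital V = 62.2 + 15 + 52.3 = 129.5.
Equity: weight = 62.2/129.5 = 0.4803; cost = 14.52%.
Preferred: weight = 15/129.5 = 0.1158; cost = 8.88%.
Subordinated notes: weight = 52.3/129.5 = 0.4039; after-tax cost = 3.4% × (1 − 30%) = 2.3800%.
WACC = 0.4803 × 14.5200% + 0.1158 × 8.8800% + 0.4039 × 2.3800% = 8.9638%.

8.96%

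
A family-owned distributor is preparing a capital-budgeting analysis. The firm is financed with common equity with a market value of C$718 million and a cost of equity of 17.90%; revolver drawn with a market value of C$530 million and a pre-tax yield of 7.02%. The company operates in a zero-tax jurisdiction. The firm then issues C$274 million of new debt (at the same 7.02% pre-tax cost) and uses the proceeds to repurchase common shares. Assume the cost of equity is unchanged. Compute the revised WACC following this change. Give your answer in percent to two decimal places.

10.89%

After the change:
Total capital V = 444 + 804 = 1248.
Equity: weight = 444/1248 = 0.3558; cost = 17.9%.
Revolver drawn: weight = 804/1248 = 0.6442; after-tax cost = 7.02% × (1 − 0%) = 7.0200%.
WACC = 0.3558 × 17.9000% + 0.6442 × 7.0200% = 10.8908%.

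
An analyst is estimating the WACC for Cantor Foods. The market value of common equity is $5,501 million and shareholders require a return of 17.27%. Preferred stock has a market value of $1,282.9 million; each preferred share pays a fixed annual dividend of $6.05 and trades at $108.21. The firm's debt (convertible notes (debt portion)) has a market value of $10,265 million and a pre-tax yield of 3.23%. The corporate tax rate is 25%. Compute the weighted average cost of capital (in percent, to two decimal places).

7.45%

Cost of preferred: Rp = 6.05 / 108.21 = 5.5910%.
Total capital V = 5501 + 1282.9 + 10265 = 17048.9.
Equity: weight = 5501/17048.9 = 0.3227; cost = 17.27%.
Preferred: weight = 1282.9/17048.9 = 0.0752; cost = 5.591%.
Convertible notes (debt portion): weight = 10265/17048.9 = 0.6021; after-tax cost = 3.23% × (1 − 25%) = 2.4225%.
WACC = 0.3227 × 17.2700% + 0.0752 × 5.5910% + 0.6021 × 2.4225% = 7.4516%.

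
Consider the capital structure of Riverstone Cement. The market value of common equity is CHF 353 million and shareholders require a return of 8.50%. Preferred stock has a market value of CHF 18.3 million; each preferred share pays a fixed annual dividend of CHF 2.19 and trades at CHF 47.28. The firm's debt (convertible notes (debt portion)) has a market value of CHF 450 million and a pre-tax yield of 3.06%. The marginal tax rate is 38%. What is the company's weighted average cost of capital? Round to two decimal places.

Cost of preferred: Rp = 2.19 / 47.28 = 4.6320%.
Total capital V = 353 + 18.3 + 450 = 821.3.
Equity: weight = 353/821.3 = 0.4298; cost = 8.5%.
Preferred: weight = 18.3/821.3 = 0.0223; cost = 4.632%.
Convertible notes (debt portion): weight = 450/821.3 = 0.5479; after-tax cost = 3.06% × (1 − 38%) = 1.8972%.
WACC = 0.4298 × 8.5000% + 0.0223 × 4.6320% + 0.5479 × 1.8972% = 4.7961%.

4.80%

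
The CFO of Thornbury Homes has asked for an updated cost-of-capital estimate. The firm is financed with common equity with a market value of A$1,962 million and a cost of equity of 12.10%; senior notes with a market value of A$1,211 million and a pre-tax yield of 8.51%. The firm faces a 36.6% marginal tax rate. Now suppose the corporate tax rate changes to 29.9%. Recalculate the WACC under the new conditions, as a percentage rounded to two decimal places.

9.76%

After the change:
Total capital V = 1962 + 1211 = 3173.
Equity: weight = 1962/3173 = 0.6183; cost = 12.1%.
Senior notes: weight = 1211/3173 = 0.3817; after-tax cost = 8.51% × (1 − 29.9%) = 5.9655%.
WACC = 0.6183 × 12.1000% + 0.3817 × 5.9655% = 9.7587%.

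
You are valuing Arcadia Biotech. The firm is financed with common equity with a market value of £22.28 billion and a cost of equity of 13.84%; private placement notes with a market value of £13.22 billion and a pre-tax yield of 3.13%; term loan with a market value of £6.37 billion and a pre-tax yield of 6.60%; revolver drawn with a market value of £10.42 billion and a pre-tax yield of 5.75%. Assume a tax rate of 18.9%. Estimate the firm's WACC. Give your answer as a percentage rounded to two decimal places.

Total capital V = 22.28 + 13.22 + 6.37 + 10.42 = 52.29.
Equity: weight = 22.28/52.29 = 0.4261; cost = 13.84%.
Private placement notes: weight = 13.22/52.29 = 0.2528; after-tax cost = 3.13% × (1 − 18.9%) = 2.5384%.
Term loan: weight = 6.37/52.29 = 0.1218; after-tax cost = 6.6% × (1 − 18.9%) = 5.3526%.
Revolver drawn: weight = 10.42/52.29 = 0.1993; after-tax cost = 5.75% × (1 − 18.9%) = 4.6633%.
WACC = 0.4261 × 13.8400% + 0.2528 × 2.5384% + 0.1218 × 5.3526% + 0.1993 × 4.6633% = 8.1201%.

8.12%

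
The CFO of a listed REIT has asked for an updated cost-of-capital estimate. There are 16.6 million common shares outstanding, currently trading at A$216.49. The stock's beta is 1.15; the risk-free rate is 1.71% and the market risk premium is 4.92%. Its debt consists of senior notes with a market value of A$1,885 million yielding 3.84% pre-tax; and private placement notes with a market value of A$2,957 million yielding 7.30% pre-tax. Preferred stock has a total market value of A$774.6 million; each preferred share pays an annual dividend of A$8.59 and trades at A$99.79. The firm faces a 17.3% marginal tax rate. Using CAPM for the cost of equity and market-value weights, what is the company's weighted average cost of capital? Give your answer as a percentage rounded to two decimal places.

6.19%

Cost of equity via CAPM: Re = 1.71% + 1.15 × 4.92% = 7.3680%.
Cost of preferred: Rp = 8.59 / 99.79 = 8.6081%.
Market value of equity E = 216.49 × 16.6m = 3593.734m.
Total capital V = 3593.734 + 774.6 + 1885 + 2957 = 9210.334.
Equity: weight = 3593.734/9210.334 = 0.3902; cost = 7.368%.
Preferred: weight = 774.6/9210.334 = 0.0841; cost = 8.6081%.
Senior notes: weight = 1885/9210.334 = 0.2047; after-tax cost = 3.84% × (1 − 17.3%) = 3.1757%.
Private placement notes: weight = 2957/9210.334 = 0.3211; after-tax cost = 7.3% × (1 − 17.3%) = 6.0371%.
WACC = 0.3902 × 7.3680% + 0.0841 × 8.6081% + 0.2047 × 3.1757% + 0.3211 × 6.0371% = 6.1870%.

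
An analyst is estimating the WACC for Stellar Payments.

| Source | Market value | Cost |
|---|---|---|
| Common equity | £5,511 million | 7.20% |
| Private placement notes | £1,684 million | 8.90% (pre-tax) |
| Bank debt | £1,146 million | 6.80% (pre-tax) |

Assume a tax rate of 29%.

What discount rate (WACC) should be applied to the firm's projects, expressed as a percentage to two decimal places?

Total capital V = 5511 + 1684 + 1146 = 8341.
Equity: weight = 5511/8341 = 0.6607; cost = 7.2%.
Private placement notes: weight = 1684/8341 = 0.2019; after-tax cost = 8.9% × (1 − 29%) = 6.3190%.
Bank debt: weight = 1146/8341 = 0.1374; after-tax cost = 6.8% × (1 − 29%) = 4.8280%.
WACC = 0.6607 × 7.2000% + 0.2019 × 6.3190% + 0.1374 × 4.8280% = 6.6962%.

6.70%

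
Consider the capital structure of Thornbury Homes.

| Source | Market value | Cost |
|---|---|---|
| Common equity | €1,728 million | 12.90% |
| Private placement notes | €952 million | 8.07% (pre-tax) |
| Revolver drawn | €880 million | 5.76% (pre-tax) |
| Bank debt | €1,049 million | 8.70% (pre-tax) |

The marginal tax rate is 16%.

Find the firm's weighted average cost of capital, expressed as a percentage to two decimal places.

Total capital V = 1728 + 952 + 880 + 1049 = 4609.
Equity: weight = 1728/4609 = 0.3749; cost = 12.9%.
Private placement notes: weight = 952/4609 = 0.2066; after-tax cost = 8.07% × (1 − 16%) = 6.7788%.
Revolver drawn: weight = 880/4609 = 0.1909; after-tax cost = 5.76% × (1 − 16%) = 4.8384%.
Bank debt: weight = 1049/4609 = 0.2276; after-tax cost = 8.7% × (1 − 16%) = 7.3080%.
WACC = 0.3749 × 12.9000% + 0.2066 × 6.7788% + 0.1909 × 4.8384% + 0.2276 × 7.3080% = 8.8237%.

8.82%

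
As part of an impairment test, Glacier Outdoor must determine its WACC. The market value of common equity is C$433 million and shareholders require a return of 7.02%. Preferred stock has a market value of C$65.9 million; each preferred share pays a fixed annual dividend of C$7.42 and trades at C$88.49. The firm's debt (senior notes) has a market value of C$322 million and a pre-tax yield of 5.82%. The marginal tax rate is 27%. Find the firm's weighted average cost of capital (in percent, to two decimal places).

6.04%

Cost of preferred: Rp = 7.42 / 88.49 = 8.3851%.
Total capital V = 433 + 65.9 + 322 = 820.9.
Equity: weight = 433/820.9 = 0.5275; cost = 7.02%.
Preferred: weight = 65.9/820.9 = 0.0803; cost = 8.3851%.
Senior notes: weight = 322/820.9 = 0.3923; after-tax cost = 5.82% × (1 − 27%) = 4.2486%.
WACC = 0.5275 × 7.0200% + 0.0803 × 8.3851% + 0.3923 × 4.2486% = 6.0425%.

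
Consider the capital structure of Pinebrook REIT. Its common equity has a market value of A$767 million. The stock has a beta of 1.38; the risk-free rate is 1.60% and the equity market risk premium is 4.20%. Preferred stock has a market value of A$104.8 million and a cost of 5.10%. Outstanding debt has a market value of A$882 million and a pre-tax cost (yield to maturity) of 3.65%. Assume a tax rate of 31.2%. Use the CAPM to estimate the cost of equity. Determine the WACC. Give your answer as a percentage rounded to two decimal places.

Cost of equity via CAPM: Re = 1.6% + 1.38 × 4.2% = 7.3960%.
Total capital V = 767 + 104.8 + 882 = 1753.8.
Equity: weight = 767/1753.8 = 0.4373; cost = 7.396%.
Preferred: weight = 104.8/1753.8 = 0.0598; cost = 5.1%.
Debt: weight = 882/1753.8 = 0.5029; after-tax cost = 3.65% × (1 − 31.2%) = 2.5112%.
WACC = 0.4373 × 7.3960% + 0.0598 × 5.1000% + 0.5029 × 2.5112% = 4.8022%.

4.80%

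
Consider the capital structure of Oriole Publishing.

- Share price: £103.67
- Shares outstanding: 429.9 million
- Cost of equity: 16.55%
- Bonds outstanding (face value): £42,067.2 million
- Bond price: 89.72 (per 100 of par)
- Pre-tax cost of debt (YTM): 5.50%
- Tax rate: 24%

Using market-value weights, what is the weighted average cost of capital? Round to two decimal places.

10.88%

Market value of equity E = 103.67 × 429.9m = 44567.733m. Market value of debt D = 42067.2m × 89.72/100 = 37742.69184m.
Total capital V = 44567.733 + 37742.69184 = 82310.42484.
Equity: weight = 44567.733/82310.42484 = 0.5415; cost = 16.55%.
Bonds outstanding: weight = 37742.69184/82310.42484 = 0.4585; after-tax cost = 5.5% × (1 − 24%) = 4.1800%.
WACC = 0.5415 × 16.5500% + 0.4585 × 4.1800% = 10.8778%.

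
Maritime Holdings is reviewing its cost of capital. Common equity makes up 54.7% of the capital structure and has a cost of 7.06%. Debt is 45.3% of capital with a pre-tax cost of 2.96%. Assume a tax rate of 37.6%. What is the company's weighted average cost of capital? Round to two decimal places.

4.70%

After-tax cost of debt = 2.96% × (1 − 37.6%) = 1.8470%.
WACC = 0.547 × 7.0600% + 0.453 × 1.8470% = 4.6985%.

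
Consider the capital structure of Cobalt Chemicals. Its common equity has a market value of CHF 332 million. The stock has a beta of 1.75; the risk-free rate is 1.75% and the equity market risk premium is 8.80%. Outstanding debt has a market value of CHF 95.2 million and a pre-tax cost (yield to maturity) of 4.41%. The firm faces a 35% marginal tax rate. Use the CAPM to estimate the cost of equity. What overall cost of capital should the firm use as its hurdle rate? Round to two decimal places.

Cost of equity via CAPM: Re = 1.75% + 1.75 × 8.8% = 17.1500%.
Total capital V = 332 + 95.2 = 427.2.
Equity: weight = 332/427.2 = 0.7772; cost = 17.15%.
Debt: weight = 95.2/427.2 = 0.2228; after-tax cost = 4.41% × (1 − 35%) = 2.8665%.
WACC = 0.7772 × 17.1500% + 0.2228 × 2.8665% = 13.9670%.

13.97%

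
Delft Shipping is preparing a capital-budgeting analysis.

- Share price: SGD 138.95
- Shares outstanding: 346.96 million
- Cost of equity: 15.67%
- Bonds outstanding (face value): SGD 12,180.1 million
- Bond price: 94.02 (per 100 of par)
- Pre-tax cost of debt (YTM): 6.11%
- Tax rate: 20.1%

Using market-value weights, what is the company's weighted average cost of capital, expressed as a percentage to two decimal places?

Market value of equity E = 138.95 × 346.96m = 48210.092m. Market value of debt D = 12180.1m × 94.02/100 = 11451.73002m.
Total capital V = 48210.092 + 11451.73002 = 59661.82202.
Equity: weight = 48210.092/59661.82202 = 0.8081; cost = 15.67%.
Bonds outstanding: weight = 11451.73002/59661.82202 = 0.1919; after-tax cost = 6.11% × (1 − 20.1%) = 4.8819%.
WACC = 0.8081 × 15.6700% + 0.1919 × 4.8819% = 13.5993%.

13.60%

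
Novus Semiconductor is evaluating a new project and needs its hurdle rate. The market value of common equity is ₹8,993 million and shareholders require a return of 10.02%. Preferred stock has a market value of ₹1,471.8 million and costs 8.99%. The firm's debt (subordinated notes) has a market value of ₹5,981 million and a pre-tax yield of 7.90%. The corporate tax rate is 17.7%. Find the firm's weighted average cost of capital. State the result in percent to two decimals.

8.65%

Total capital V = 8993 + 1471.8 + 5981 = 16445.8.
Equity: weight = 8993/16445.8 = 0.5468; cost = 10.02%.
Preferred: weight = 1471.8/16445.8 = 0.0895; cost = 8.99%.
Subordinated notes: weight = 5981/16445.8 = 0.3637; after-tax cost = 7.9% × (1 − 17.7%) = 6.5017%.
WACC = 0.5468 × 10.0200% + 0.0895 × 8.9900% + 0.3637 × 6.5017% = 8.6483%.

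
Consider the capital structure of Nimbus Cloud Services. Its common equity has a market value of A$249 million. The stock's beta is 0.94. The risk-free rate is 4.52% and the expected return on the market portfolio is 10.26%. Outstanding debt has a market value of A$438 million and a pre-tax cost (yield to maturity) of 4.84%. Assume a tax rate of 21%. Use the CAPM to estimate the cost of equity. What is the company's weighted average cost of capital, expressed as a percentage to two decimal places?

Market risk premium = 10.26% − 4.52% = 5.74%.
Cost of equity via CAPM: Re = 4.52% + 0.94 × 5.74% = 9.9156%.
Total capital V = 249 + 438 = 687.
Equity: weight = 249/687 = 0.3624; cost = 9.9156%.
Debt: weight = 438/687 = 0.6376; after-tax cost = 4.84% × (1 − 21%) = 3.8236%.
WACC = 0.3624 × 9.9156% + 0.6376 × 3.8236% = 6.0316%.

6.03%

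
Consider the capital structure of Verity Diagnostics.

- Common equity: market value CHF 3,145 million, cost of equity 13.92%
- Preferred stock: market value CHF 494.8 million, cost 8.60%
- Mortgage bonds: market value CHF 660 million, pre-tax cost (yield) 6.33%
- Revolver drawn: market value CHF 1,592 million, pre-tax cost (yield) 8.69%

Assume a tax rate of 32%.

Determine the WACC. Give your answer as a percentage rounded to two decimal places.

10.23%

Total capital V = 3145 + 494.8 + 660 + 1592 = 5891.8.
Equity: weight = 3145/5891.8 = 0.5338; cost = 13.92%.
Preferred: weight = 494.8/5891.8 = 0.0840; cost = 8.6%.
Mortgage bonds: weight = 660/5891.8 = 0.1120; after-tax cost = 6.33% × (1 − 32%) = 4.3044%.
Revolver drawn: weight = 1592/5891.8 = 0.2702; after-tax cost = 8.69% × (1 − 32%) = 5.9092%.
WACC = 0.5338 × 13.9200% + 0.0840 × 8.6000% + 0.1120 × 4.3044% + 0.2702 × 5.9092% = 10.2315%.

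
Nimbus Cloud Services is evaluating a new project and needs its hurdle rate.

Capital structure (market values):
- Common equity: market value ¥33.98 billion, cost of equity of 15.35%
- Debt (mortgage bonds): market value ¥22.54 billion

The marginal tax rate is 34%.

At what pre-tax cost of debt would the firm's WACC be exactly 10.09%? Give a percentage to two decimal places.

3.27%

Total capital V = 33.98 + 22.54 = 56.52.
Equity weight = 33.98/56.52 = 0.6012.
Mortgage bonds weight = 22.54/56.52 = 0.3988.
Equity contribution = 0.6012 × 15.35% = 9.2285%.
Remaining for debt = 10.09% − 9.2285% = 0.8615%.
Rd × (1 − 34%) × 0.3988 = 0.8615%  ⇒  Rd = 3.2732%.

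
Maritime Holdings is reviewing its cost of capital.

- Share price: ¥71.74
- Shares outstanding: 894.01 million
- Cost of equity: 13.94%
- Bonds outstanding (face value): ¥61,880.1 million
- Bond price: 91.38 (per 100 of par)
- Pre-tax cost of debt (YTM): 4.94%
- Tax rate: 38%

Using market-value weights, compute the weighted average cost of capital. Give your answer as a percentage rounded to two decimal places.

8.84%

Market value of equity E = 71.74 × 894.01m = 64136.2774m. Market value of debt D = 61880.1m × 91.38/100 = 56546.03538m.
Total capital V = 64136.2774 + 56546.03538 = 120682.31278.
Equity: weight = 64136.2774/120682.31278 = 0.5314; cost = 13.94%.
Bonds outstanding: weight = 56546.03538/120682.31278 = 0.4686; after-tax cost = 4.94% × (1 − 38%) = 3.0628%.
WACC = 0.5314 × 13.9400% + 0.4686 × 3.0628% = 8.8435%.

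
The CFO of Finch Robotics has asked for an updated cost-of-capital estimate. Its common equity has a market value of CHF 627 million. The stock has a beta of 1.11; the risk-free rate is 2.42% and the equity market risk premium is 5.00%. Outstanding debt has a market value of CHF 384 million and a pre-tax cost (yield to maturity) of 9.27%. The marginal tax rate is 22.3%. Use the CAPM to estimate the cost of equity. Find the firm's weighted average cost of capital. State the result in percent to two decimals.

7.68%

Cost of equity via CAPM: Re = 2.42% + 1.11 × 5.0% = 7.9700%.
Total capital V = 627 + 384 = 1011.
Equity: weight = 627/1011 = 0.6202; cost = 7.97%.
Debt: weight = 384/1011 = 0.3798; after-tax cost = 9.27% × (1 − 22.3%) = 7.2028%.
WACC = 0.6202 × 7.9700% + 0.3798 × 7.2028% = 7.6786%.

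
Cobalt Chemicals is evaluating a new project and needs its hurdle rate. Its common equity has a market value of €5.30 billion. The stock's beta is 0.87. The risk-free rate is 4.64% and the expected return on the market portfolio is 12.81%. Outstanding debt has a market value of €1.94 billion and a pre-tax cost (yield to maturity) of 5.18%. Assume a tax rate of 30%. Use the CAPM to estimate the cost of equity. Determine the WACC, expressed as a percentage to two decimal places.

9.57%

Market risk premium = 12.81% − 4.64% = 8.17%.
Cost of equity via CAPM: Re = 4.64% + 0.87 × 8.17% = 11.7479%.
Total capital V = 5.3 + 1.94 = 7.24.
Equity: weight = 5.3/7.24 = 0.7320; cost = 11.7479%.
Debt: weight = 1.94/7.24 = 0.2680; after-tax cost = 5.18% × (1 − 30%) = 3.6260%.
WACC = 0.7320 × 11.7479% + 0.2680 × 3.6260% = 9.5716%.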